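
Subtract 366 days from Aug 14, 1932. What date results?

−14 → Jul 31, 1932 (end of Jul, 31 days; 352 left).
−31 → Jun 30, 1932 (end of Jun, 30 days; 321 left).
−30 → May 31, 1932 (end of May, 31 days; 291 left).
−31 → Apr 30, 1932 (end of Apr, 30 days; 260 left).
−30 → Mar 31, 1932 (end of Mar, 31 days; 230 left).
−31 → Feb 29, 1932 (end of Feb, 29 days; 199 left).
−29 → Jan 31, 1932 (end of Jan, 31 days; 170 left).
−31 → Dec 31, 1931 (end of Dec, 31 days; 139 left).
−31 → Nov 30, 1931 (end of Nov, 30 days; 108 left).
−30 → Oct 31, 1931 (end of Oct, 31 days; 78 left).
−31 → Sep 30, 1931 (end of Sep, 30 days; 47 left).
−30 → Aug 31, 1931 (end of Aug, 31 days; 17 left).
−17 → Aug 14, 1931.

August 14, 1931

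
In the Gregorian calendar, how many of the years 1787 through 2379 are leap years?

143

Multiples of 4 in [1787,2379]: 148.
Of those, multiples of 100: 6 (not leap unless ÷400).
Multiples of 400: 1.
Leap years = 148 − 6 + 1 = 143.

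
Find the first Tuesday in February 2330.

February 1, 2330 is a Saturday.
The first Tuesday is therefore February 4 (3 days later).

February 4, 2330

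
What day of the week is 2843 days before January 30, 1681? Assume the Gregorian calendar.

Wednesday

First find the weekday of Jan 30, 1681. Doomsday rule: the anchor day for the 1600s is Tuesday. For year 81: 81÷12 = 6 r 9, and 9÷4 = 2, so 6+9+2 = 17.
Tuesday + 17 ≡ Friday — that's 1681's doomsday.
In January the doomsday date is Jan 3 (1681 is not a leap year).
Jan 30 is 27 days after Jan 3; 27 mod 7 = 6, so Friday + 6 = Thursday.
2843 mod 7 = 1, so 2843 days before a Thursday is Thursday − 1 = Wednesday.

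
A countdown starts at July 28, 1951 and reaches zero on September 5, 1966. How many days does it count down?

Jul 28, 1951 → Jul 28, 1952: 366 days (Feb 29, 1952 is in that span).
Jul 28, 1952 → Jul 28, 1953: 365 days.
Jul 28, 1953 → Jul 28, 1954: 365 days.
Jul 28, 1954 → Jul 28, 1955: 365 days.
Jul 28, 1955 → Jul 28, 1956: 366 days (Feb 29, 1956 is in that span).
Jul 28, 1956 → Jul 28, 1957: 365 days.
Jul 28, 1957 → Jul 28, 1958: 365 days.
Jul 28, 1958 → Jul 28, 1959: 365 days.
Jul 28, 1959 → Jul 28, 1960: 366 days (Feb 29, 1960 is in that span).
Jul 28, 1960 → Jul 28, 1961: 365 days.
Jul 28, 1961 → Jul 28, 1962: 365 days.
Jul 28, 1962 → Jul 28, 1963: 365 days.
Jul 28, 1963 → Jul 28, 1964: 366 days (Feb 29, 1964 is in that span).
Jul 28, 1964 → Jul 28, 1965: 365 days.
Jul 28, 1965 → Jul 28, 1966: 365 days.
Jul 28, 1966 → Aug 28, 1966: 31 days (July has 31).
Aug 28, 1966 → Sep 5, 1966: 8 days.
Total: 5518 days.

5518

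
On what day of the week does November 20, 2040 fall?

January 1, 2040 is a Sunday.
Jan 1, 2040 → Feb 1, 2040: 31 days (January has 31).
Feb 1, 2040 → Mar 1, 2040: 29 days (February has 29).
Mar 1, 2040 → Apr 1, 2040: 31 days (March has 31).
Apr 1, 2040 → May 1, 2040: 30 days (April has 30).
May 1, 2040 → Jun 1, 2040: 31 days (May has 31).
Jun 1, 2040 → Jul 1, 2040: 30 days (June has 30).
Jul 1, 2040 → Aug 1, 2040: 31 days (July has 31).
Aug 1, 2040 → Sep 1, 2040: 31 days (August has 31).
Sep 1, 2040 → Oct 1, 2040: 30 days (September has 30).
Oct 1, 2040 → Nov 1, 2040: 31 days (October has 31).
Nov 1, 2040 → Nov 20, 2040: 19 days.
Total: 324 days.
324 mod 7 = 2, so Sunday + 2 = Tuesday.

Tuesday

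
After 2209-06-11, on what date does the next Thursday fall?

June 15, 2209

Jun 11, 2209 is a Sunday.
From Sunday to the next Thursday is 4 days.
Jun 11, 2209 + 4 = Jun 15, 2209.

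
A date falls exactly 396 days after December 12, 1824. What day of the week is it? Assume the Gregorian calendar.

Dec 12, 1824 is a Sunday.
396 mod 7 = 4, so 396 days after a Sunday is Sunday + 4 = Thursday.

Thursday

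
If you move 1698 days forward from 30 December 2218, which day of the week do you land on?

Dec 30, 2218 is a Wednesday.
1698 mod 7 = 4, so 1698 days after a Wednesday is Wednesday + 4 = Sunday.

Sunday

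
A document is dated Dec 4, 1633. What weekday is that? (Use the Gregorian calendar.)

Doomsday rule: the anchor day for the 1600s is Tuesday. For year 33: 33÷12 = 2 r 9, and 9÷4 = 2, so 2+9+2 = 13.
Tuesday + 13 ≡ Monday — that's 1633's doomsday.
In December the doomsday date is Dec 12.
Dec 4 is 8 days before Dec 12; 8 mod 7 = 1, so Monday − 1 = Sunday.

Sunday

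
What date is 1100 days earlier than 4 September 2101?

−365 (one year) → Sep 4, 2100 (735 left).
−365 (one year) → Sep 4, 2099 (370 left).
−4 → Aug 31, 2099 (end of Aug, 31 days; 366 left).
−31 → Jul 31, 2099 (end of Jul, 31 days; 335 left).
−31 → Jun 30, 2099 (end of Jun, 30 days; 304 left).
−30 → May 31, 2099 (end of May, 31 days; 274 left).
−31 → Apr 30, 2099 (end of Apr, 30 days; 243 left).
−30 → Mar 31, 2099 (end of Mar, 31 days; 213 left).
−31 → Feb 28, 2099 (end of Feb, 28 days; 182 left).
−28 → Jan 31, 2099 (end of Jan, 31 days; 154 left).
−31 → Dec 31, 2098 (end of Dec, 31 days; 123 left).
−31 → Nov 30, 2098 (end of Nov, 30 days; 92 left).
−30 → Oct 31, 2098 (end of Oct, 31 days; 62 left).
−31 → Sep 30, 2098 (end of Sep, 30 days; 31 left).
−30 → Aug 31, 2098 (end of Aug, 31 days; 1 left).
−1 → Aug 30, 2098.

August 30, 2098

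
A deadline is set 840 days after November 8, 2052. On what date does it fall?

+365 (one year) → Nov 8, 2053 (475 left).
+365 (one year) → Nov 8, 2054 (110 left).
Nov has 30 days: +23 → Dec 1, 2054 (87 left).
Dec has 31 days: +31 → Jan 1, 2055 (56 left).
Jan has 31 days: +31 → Feb 1, 2055 (25 left).
+25 → Feb 26, 2055.

February 26, 2055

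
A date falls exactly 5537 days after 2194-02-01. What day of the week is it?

Feb 1, 2194 is a Saturday.
5537 mod 7 = 0, so 5537 days after a Saturday is Saturday + 0 = Saturday.

Saturday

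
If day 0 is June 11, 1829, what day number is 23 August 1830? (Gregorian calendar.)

Jun 11, 1829 → Jun 11, 1830: 365 days.
Jun 11, 1830 → Jul 11, 1830: 30 days (June has 30).
Jul 11, 1830 → Aug 11, 1830: 31 days (July has 31).
Aug 11, 1830 → Aug 23, 1830: 12 days.
Total: 438 days.

438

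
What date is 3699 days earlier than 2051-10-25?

September 8, 2041

−365 (one year) → Oct 25, 2050 (3334 left).
−365 (one year) → Oct 25, 2049 (2969 left).
−365 (one year) → Oct 25, 2048 (2604 left).
−366 (one year; includes Feb 29, 2048) → Oct 25, 2047 (2238 left).
−365 (one year) → Oct 25, 2046 (1873 left).
−365 (one year) → Oct 25, 2045 (1508 left).
−365 (one year) → Oct 25, 2044 (1143 left).
−366 (one year; includes Feb 29, 2044) → Oct 25, 2043 (777 left).
−365 (one year) → Oct 25, 2042 (412 left).
−365 (one year) → Oct 25, 2041 (47 left).
−25 → Sep 30, 2041 (end of Sep, 30 days; 22 left).
−22 → Sep 8, 2041.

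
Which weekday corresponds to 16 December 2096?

Doomsday rule: the anchor day for the 2000s is Tuesday. For year 96: 96÷12 = 8 r 0, and 0÷4 = 0, so 8+0+0 = 8.
Tuesday + 8 ≡ Wednesday — that's 2096's doomsday.
In December the doomsday date is Dec 12.
Dec 16 is 4 days after Dec 12; 4 mod 7 = 4, so Wednesday + 4 = Sunday.

Sunday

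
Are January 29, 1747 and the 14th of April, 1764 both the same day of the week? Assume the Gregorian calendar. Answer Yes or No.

No

From Jan 29, 1747 to Apr 14, 1764 is 6285 days.
6285 mod 7 = 6, so they are different weekdays.
(Jan 29, 1747 is a Sunday; Apr 14, 1764 is a Saturday.)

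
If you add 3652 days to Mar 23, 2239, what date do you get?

March 22, 2249

+366 (one year; includes Feb 29, 2240) → Mar 23, 2240 (3286 left).
+365 (one year) → Mar 23, 2241 (2921 left).
+365 (one year) → Mar 23, 2242 (2556 left).
+365 (one year) → Mar 23, 2243 (2191 left).
+366 (one year; includes Feb 29, 2244) → Mar 23, 2244 (1825 left).
+365 (one year) → Mar 23, 2245 (1460 left).
+365 (one year) → Mar 23, 2246 (1095 left).
+365 (one year) → Mar 23, 2247 (730 left).
+366 (one year; includes Feb 29, 2248) → Mar 23, 2248 (364 left).
Mar has 31 days: +9 → Apr 1, 2248 (355 left).
Apr has 30 days: +30 → May 1, 2248 (325 left).
May has 31 days: +31 → Jun 1, 2248 (294 left).
Jun has 30 days: +30 → Jul 1, 2248 (264 left).
Jul has 31 days: +31 → Aug 1, 2248 (233 left).
Aug has 31 days: +31 → Sep 1, 2248 (202 left).
Sep has 30 days: +30 → Oct 1, 2248 (172 left).
Oct has 31 days: +31 → Nov 1, 2248 (141 left).
Nov has 30 days: +30 → Dec 1, 2248 (111 left).
Dec has 31 days: +31 → Jan 1, 2249 (80 left).
Jan has 31 days: +31 → Feb 1, 2249 (49 left).
Feb has 28 days: +28 → Mar 1, 2249 (21 left).
+21 → Mar 22, 2249.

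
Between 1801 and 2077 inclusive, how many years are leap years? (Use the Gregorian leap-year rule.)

Multiples of 4 in [1801,2077]: 69.
Of those, multiples of 100: 2 (not leap unless ÷400).
Multiples of 400: 1.
Leap years = 69 − 2 + 1 = 68.

68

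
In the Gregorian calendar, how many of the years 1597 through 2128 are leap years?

129

Multiples of 4 in [1597,2128]: 133.
Of those, multiples of 100: 6 (not leap unless ÷400).
Multiples of 400: 2.
Leap years = 133 − 6 + 2 = 129.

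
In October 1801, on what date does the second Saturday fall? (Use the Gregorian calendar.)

October 1, 1801 is a Thursday.
The first Saturday is therefore October 3 (2 days later).
The second Saturday is 3 + 1×7 = October 10.

October 10, 1801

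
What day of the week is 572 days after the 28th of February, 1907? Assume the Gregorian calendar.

Feb 28, 1907 is a Thursday.
572 mod 7 = 5, so 572 days after a Thursday is Thursday + 5 = Tuesday.

Tuesday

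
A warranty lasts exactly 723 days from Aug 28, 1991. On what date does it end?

+366 (one year; includes Feb 29, 1992) → Aug 28, 1992 (357 left).
Aug has 31 days: +4 → Sep 1, 1992 (353 left).
Sep has 30 days: +30 → Oct 1, 1992 (323 left).
Oct has 31 days: +31 → Nov 1, 1992 (292 left).
Nov has 30 days: +30 → Dec 1, 1992 (262 left).
Dec has 31 days: +31 → Jan 1, 1993 (231 left).
Jan has 31 days: +31 → Feb 1, 1993 (200 left).
Feb has 28 days: +28 → Mar 1, 1993 (172 left).
Mar has 31 days: +31 → Apr 1, 1993 (141 left).
Apr has 30 days: +30 → May 1, 1993 (111 left).
May has 31 days: +31 → Jun 1, 1993 (80 left).
Jun has 30 days: +30 → Jul 1, 1993 (50 left).
Jul has 31 days: +31 → Aug 1, 1993 (19 left).
+19 → Aug 20, 1993.

August 20, 1993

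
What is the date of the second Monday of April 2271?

April 1, 2271 is a Saturday.
The first Monday is therefore April 3 (2 days later).
The second Monday is 3 + 1×7 = April 10.

April 10, 2271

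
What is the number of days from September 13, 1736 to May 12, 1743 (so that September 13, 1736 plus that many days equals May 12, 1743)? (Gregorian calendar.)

Sep 13, 1736 → Sep 13, 1737: 365 days.
Sep 13, 1737 → Sep 13, 1738: 365 days.
Sep 13, 1738 → Sep 13, 1739: 365 days.
Sep 13, 1739 → Sep 13, 1740: 366 days (Feb 29, 1740 is in that span).
Sep 13, 1740 → Sep 13, 1741: 365 days.
Sep 13, 1741 → Sep 13, 1742: 365 days.
Sep 13, 1742 → Oct 13, 1742: 30 days (September has 30).
Oct 13, 1742 → Nov 13, 1742: 31 days (October has 31).
Nov 13, 1742 → Dec 13, 1742: 30 days (November has 30).
Dec 13, 1742 → Jan 13, 1743: 31 days (December has 31).
Jan 13, 1743 → Feb 13, 1743: 31 days (January has 31).
Feb 13, 1743 → Mar 13, 1743: 28 days (February has 28).
Mar 13, 1743 → Apr 13, 1743: 31 days (March has 31).
Apr 13, 1743 → May 12, 1743: 29 days.
Total: 2432 days.

2432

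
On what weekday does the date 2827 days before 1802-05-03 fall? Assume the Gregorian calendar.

Tuesday

May 3, 1802 is a Monday.
2827 mod 7 = 6, so 2827 days before a Monday is Monday − 6 = Tuesday.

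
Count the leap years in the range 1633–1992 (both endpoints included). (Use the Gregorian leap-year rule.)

87

Multiples of 4 in [1633,1992]: 90.
Of those, multiples of 100: 3 (not leap unless ÷400).
Multiples of 400: 0.
Leap years = 90 − 3 + 0 = 87.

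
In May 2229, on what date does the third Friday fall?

May 15, 2229

May 1, 2229 is a Friday.
The first Friday is therefore May 1 (same day).
The third Friday is 1 + 2×7 = May 15.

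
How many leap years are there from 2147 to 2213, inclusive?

Multiples of 4 in [2147,2213]: 17.
Of those, multiples of 100: 1 (not leap unless ÷400).
Multiples of 400: 0.
Leap years = 17 − 1 + 0 = 16.

16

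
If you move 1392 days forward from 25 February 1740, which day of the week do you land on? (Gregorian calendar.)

First find the weekday of Feb 25, 1740. Doomsday rule: the anchor day for the 1700s is Sunday. For year 40: 40÷12 = 3 r 4, and 4÷4 = 1, so 3+4+1 = 8.
Sunday + 8 ≡ Monday — that's 1740's doomsday.
In February the doomsday date is Feb 29 (1740 is a leap year (divisible by 4)).
Feb 25 is 4 days before Feb 29; 4 mod 7 = 4, so Monday − 4 = Thursday.
1392 mod 7 = 6, so 1392 days after a Thursday is Thursday + 6 = Wednesday.

Wednesday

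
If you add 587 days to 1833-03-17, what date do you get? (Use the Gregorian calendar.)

October 25, 1834

+365 (one year) → Mar 17, 1834 (222 left).
Mar has 31 days: +15 → Apr 1, 1834 (207 left).
Apr has 30 days: +30 → May 1, 1834 (177 left).
May has 31 days: +31 → Jun 1, 1834 (146 left).
Jun has 30 days: +30 → Jul 1, 1834 (116 left).
Jul has 31 days: +31 → Aug 1, 1834 (85 left).
Aug has 31 days: +31 → Sep 1, 1834 (54 left).
Sep has 30 days: +30 → Oct 1, 1834 (24 left).
+24 → Oct 25, 1834.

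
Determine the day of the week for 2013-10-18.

Friday

January 1, 2013 is a Tuesday.
Jan 1, 2013 → Feb 1, 2013: 31 days (January has 31).
Feb 1, 2013 → Mar 1, 2013: 28 days (February has 28).
Mar 1, 2013 → Apr 1, 2013: 31 days (March has 31).
Apr 1, 2013 → May 1, 2013: 30 days (April has 30).
May 1, 2013 → Jun 1, 2013: 31 days (May has 31).
Jun 1, 2013 → Jul 1, 2013: 30 days (June has 30).
Jul 1, 2013 → Aug 1, 2013: 31 days (July has 31).
Aug 1, 2013 → Sep 1, 2013: 31 days (August has 31).
Sep 1, 2013 → Oct 1, 2013: 30 days (September has 30).
Oct 1, 2013 → Oct 18, 2013: 17 days.
Total: 290 days.
290 mod 7 = 3, so Tuesday + 3 = Friday.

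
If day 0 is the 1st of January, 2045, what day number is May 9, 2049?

Jan 1, 2045 → Jan 1, 2046: 365 days.
Jan 1, 2046 → Jan 1, 2047: 365 days.
Jan 1, 2047 → Jan 1, 2048: 365 days.
Jan 1, 2048 → Jan 1, 2049: 366 days (Feb 29, 2048 is in that span).
Jan 1, 2049 → Feb 1, 2049: 31 days (January has 31).
Feb 1, 2049 → Mar 1, 2049: 28 days (February has 28).
Mar 1, 2049 → Apr 1, 2049: 31 days (March has 31).
Apr 1, 2049 → May 1, 2049: 30 days (April has 30).
May 1, 2049 → May 9, 2049: 8 days.
Total: 1589 days.

1589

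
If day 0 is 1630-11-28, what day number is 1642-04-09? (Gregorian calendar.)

Nov 28, 1630 → Nov 28, 1631: 365 days.
Nov 28, 1631 → Nov 28, 1632: 366 days (Feb 29, 1632 is in that span).
Nov 28, 1632 → Nov 28, 1633: 365 days.
Nov 28, 1633 → Nov 28, 1634: 365 days.
Nov 28, 1634 → Nov 28, 1635: 365 days.
Nov 28, 1635 → Nov 28, 1636: 366 days (Feb 29, 1636 is in that span).
Nov 28, 1636 → Nov 28, 1637: 365 days.
Nov 28, 1637 → Nov 28, 1638: 365 days.
Nov 28, 1638 → Nov 28, 1639: 365 days.
Nov 28, 1639 → Nov 28, 1640: 366 days (Feb 29, 1640 is in that span).
Nov 28, 1640 → Nov 28, 1641: 365 days.
Nov 28, 1641 → Dec 28, 1641: 30 days (November has 30).
Dec 28, 1641 → Jan 28, 1642: 31 days (December has 31).
Jan 28, 1642 → Feb 28, 1642: 31 days (January has 31).
Feb 28, 1642 → Mar 28, 1642: 28 days (February has 28).
Mar 28, 1642 → Apr 9, 1642: 12 days.
Total: 4150 days.

4150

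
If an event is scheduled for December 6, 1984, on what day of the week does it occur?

Thursday

January 1, 1984 is a Sunday.
Jan 1, 1984 → Feb 1, 1984: 31 days (January has 31).
Feb 1, 1984 → Mar 1, 1984: 29 days (February has 29).
Mar 1, 1984 → Apr 1, 1984: 31 days (March has 31).
Apr 1, 1984 → May 1, 1984: 30 days (April has 30).
May 1, 1984 → Jun 1, 1984: 31 days (May has 31).
Jun 1, 1984 → Jul 1, 1984: 30 days (June has 30).
Jul 1, 1984 → Aug 1, 1984: 31 days (July has 31).
Aug 1, 1984 → Sep 1, 1984: 31 days (August has 31).
Sep 1, 1984 → Oct 1, 1984: 30 days (September has 30).
Oct 1, 1984 → Nov 1, 1984: 31 days (October has 31).
Nov 1, 1984 → Dec 1, 1984: 30 days (November has 30).
Dec 1, 1984 → Dec 6, 1984: 5 days.
Total: 340 days.
340 mod 7 = 4, so Sunday + 4 = Thursday.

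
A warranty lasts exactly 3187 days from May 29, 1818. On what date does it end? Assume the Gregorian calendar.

February 18, 1827

+365 (one year) → May 29, 1819 (2822 left).
+366 (one year; includes Feb 29, 1820) → May 29, 1820 (2456 left).
+365 (one year) → May 29, 1821 (2091 left).
+365 (one year) → May 29, 1822 (1726 left).
+365 (one year) → May 29, 1823 (1361 left).
+366 (one year; includes Feb 29, 1824) → May 29, 1824 (995 left).
+365 (one year) → May 29, 1825 (630 left).
+365 (one year) → May 29, 1826 (265 left).
May has 31 days: +3 → Jun 1, 1826 (262 left).
Jun has 30 days: +30 → Jul 1, 1826 (232 left).
Jul has 31 days: +31 → Aug 1, 1826 (201 left).
Aug has 31 days: +31 → Sep 1, 1826 (170 left).
Sep has 30 days: +30 → Oct 1, 1826 (140 left).
Oct has 31 days: +31 → Nov 1, 1826 (109 left).
Nov has 30 days: +30 → Dec 1, 1826 (79 left).
Dec has 31 days: +31 → Jan 1, 1827 (48 left).
Jan has 31 days: +31 → Feb 1, 1827 (17 left).
+17 → Feb 18, 1827.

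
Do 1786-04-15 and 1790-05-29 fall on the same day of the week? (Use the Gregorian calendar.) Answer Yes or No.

Yes

From Apr 15, 1786 to May 29, 1790 is 1505 days.
1505 mod 7 = 0, so they are the same weekday.
(Apr 15, 1786 is a Saturday; May 29, 1790 is a Saturday.)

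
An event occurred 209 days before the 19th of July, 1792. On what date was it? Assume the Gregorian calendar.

−19 → Jun 30, 1792 (end of Jun, 30 days; 190 left).
−30 → May 31, 1792 (end of May, 31 days; 160 left).
−31 → Apr 30, 1792 (end of Apr, 30 days; 129 left).
−30 → Mar 31, 1792 (end of Mar, 31 days; 99 left).
−31 → Feb 29, 1792 (end of Feb, 29 days; 68 left).
−29 → Jan 31, 1792 (end of Jan, 31 days; 39 left).
−31 → Dec 31, 1791 (end of Dec, 31 days; 8 left).
−8 → Dec 23, 1791.

December 23, 1791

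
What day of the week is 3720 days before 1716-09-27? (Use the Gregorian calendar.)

Thursday

Sep 27, 1716 is a Sunday.
3720 mod 7 = 3, so 3720 days before a Sunday is Sunday − 3 = Thursday.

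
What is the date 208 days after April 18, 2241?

November 12, 2241

Apr has 30 days: +13 → May 1, 2241 (195 left).
May has 31 days: +31 → Jun 1, 2241 (164 left).
Jun has 30 days: +30 → Jul 1, 2241 (134 left).
Jul has 31 days: +31 → Aug 1, 2241 (103 left).
Aug has 31 days: +31 → Sep 1, 2241 (72 left).
Sep has 30 days: +30 → Oct 1, 2241 (42 left).
Oct has 31 days: +31 → Nov 1, 2241 (11 left).
+11 → Nov 12, 2241.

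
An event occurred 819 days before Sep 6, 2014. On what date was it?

−365 (one year) → Sep 6, 2013 (454 left).
−365 (one year) → Sep 6, 2012 (89 left).
−6 → Aug 31, 2012 (end of Aug, 31 days; 83 left).
−31 → Jul 31, 2012 (end of Jul, 31 days; 52 left).
−31 → Jun 30, 2012 (end of Jun, 30 days; 21 left).
−21 → Jun 9, 2012.

June 9, 2012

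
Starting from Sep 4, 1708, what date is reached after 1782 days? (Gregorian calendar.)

July 22, 1713

+365 (one year) → Sep 4, 1709 (1417 left).
+365 (one year) → Sep 4, 1710 (1052 left).
+365 (one year) → Sep 4, 1711 (687 left).
+366 (one year; includes Feb 29, 1712) → Sep 4, 1712 (321 left).
Sep has 30 days: +27 → Oct 1, 1712 (294 left).
Oct has 31 days: +31 → Nov 1, 1712 (263 left).
Nov has 30 days: +30 → Dec 1, 1712 (233 left).
Dec has 31 days: +31 → Jan 1, 1713 (202 left).
Jan has 31 days: +31 → Feb 1, 1713 (171 left).
Feb has 28 days: +28 → Mar 1, 1713 (143 left).
Mar has 31 days: +31 → Apr 1, 1713 (112 left).
Apr has 30 days: +30 → May 1, 1713 (82 left).
May has 31 days: +31 → Jun 1, 1713 (51 left).
Jun has 30 days: +30 → Jul 1, 1713 (21 left).
+21 → Jul 22, 1713.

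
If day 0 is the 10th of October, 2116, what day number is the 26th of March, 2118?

532

Oct 10, 2116 → Oct 10, 2117: 365 days.
Oct 10, 2117 → Nov 10, 2117: 31 days (October has 31).
Nov 10, 2117 → Dec 10, 2117: 30 days (November has 30).
Dec 10, 2117 → Jan 10, 2118: 31 days (December has 31).
Jan 10, 2118 → Feb 10, 2118: 31 days (January has 31).
Feb 10, 2118 → Mar 10, 2118: 28 days (February has 28).
Mar 10, 2118 → Mar 26, 2118: 16 days.
Total: 532 days.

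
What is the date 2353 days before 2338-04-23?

November 13, 2331

−365 (one year) → Apr 23, 2337 (1988 left).
−365 (one year) → Apr 23, 2336 (1623 left).
−366 (one year; includes Feb 29, 2336) → Apr 23, 2335 (1257 left).
−365 (one year) → Apr 23, 2334 (892 left).
−365 (one year) → Apr 23, 2333 (527 left).
−365 (one year) → Apr 23, 2332 (162 left).
−23 → Mar 31, 2332 (end of Mar, 31 days; 139 left).
−31 → Feb 29, 2332 (end of Feb, 29 days; 108 left).
−29 → Jan 31, 2332 (end of Jan, 31 days; 79 left).
−31 → Dec 31, 2331 (end of Dec, 31 days; 48 left).
−31 → Nov 30, 2331 (end of Nov, 30 days; 17 left).
−17 → Nov 13, 2331.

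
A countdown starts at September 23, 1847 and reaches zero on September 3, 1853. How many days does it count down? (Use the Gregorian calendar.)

Sep 23, 1847 → Sep 23, 1848: 366 days (Feb 29, 1848 is in that span).
Sep 23, 1848 → Sep 23, 1849: 365 days.
Sep 23, 1849 → Sep 23, 1850: 365 days.
Sep 23, 1850 → Sep 23, 1851: 365 days.
Sep 23, 1851 → Sep 23, 1852: 366 days (Feb 29, 1852 is in that span).
Sep 23, 1852 → Oct 23, 1852: 30 days (September has 30).
Oct 23, 1852 → Nov 23, 1852: 31 days (October has 31).
Nov 23, 1852 → Dec 23, 1852: 30 days (November has 30).
Dec 23, 1852 → Jan 23, 1853: 31 days (December has 31).
Jan 23, 1853 → Feb 23, 1853: 31 days (January has 31).
Feb 23, 1853 → Mar 23, 1853: 28 days (February has 28).
Mar 23, 1853 → Apr 23, 1853: 31 days (March has 31).
Apr 23, 1853 → May 23, 1853: 30 days (April has 30).
May 23, 1853 → Jun 23, 1853: 31 days (May has 31).
Jun 23, 1853 → Jul 23, 1853: 30 days (June has 30).
Jul 23, 1853 → Aug 23, 1853: 31 days (July has 31).
Aug 23, 1853 → Sep 3, 1853: 11 days.
Total: 2172 days.

2172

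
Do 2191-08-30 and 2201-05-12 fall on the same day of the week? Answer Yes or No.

From Aug 30, 2191 to May 12, 2201 is 3542 days.
3542 mod 7 = 0, so they are the same weekday.
(Aug 30, 2191 is a Tuesday; May 12, 2201 is a Tuesday.)

Yes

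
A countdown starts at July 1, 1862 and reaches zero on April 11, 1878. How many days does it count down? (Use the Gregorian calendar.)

5763

Jul 1, 1862 → Jul 1, 1863: 365 days.
Jul 1, 1863 → Jul 1, 1864: 366 days (Feb 29, 1864 is in that span).
Jul 1, 1864 → Jul 1, 1865: 365 days.
Jul 1, 1865 → Jul 1, 1866: 365 days.
Jul 1, 1866 → Jul 1, 1867: 365 days.
Jul 1, 1867 → Jul 1, 1868: 366 days (Feb 29, 1868 is in that span).
Jul 1, 1868 → Jul 1, 1869: 365 days.
Jul 1, 1869 → Jul 1, 1870: 365 days.
Jul 1, 1870 → Jul 1, 1871: 365 days.
Jul 1, 1871 → Jul 1, 1872: 366 days (Feb 29, 1872 is in that span).
Jul 1, 1872 → Jul 1, 1873: 365 days.
Jul 1, 1873 → Jul 1, 1874: 365 days.
Jul 1, 1874 → Jul 1, 1875: 365 days.
Jul 1, 1875 → Jul 1, 1876: 366 days (Feb 29, 1876 is in that span).
Jul 1, 1876 → Jul 1, 1877: 365 days.
Jul 1, 1877 → Aug 1, 1877: 31 days (July has 31).
Aug 1, 1877 → Sep 1, 1877: 31 days (August has 31).
Sep 1, 1877 → Oct 1, 1877: 30 days (September has 30).
Oct 1, 1877 → Nov 1, 1877: 31 days (October has 31).
Nov 1, 1877 → Dec 1, 1877: 30 days (November has 30).
Dec 1, 1877 → Jan 1, 1878: 31 days (December has 31).
Jan 1, 1878 → Feb 1, 1878: 31 days (January has 31).
Feb 1, 1878 → Mar 1, 1878: 28 days (February has 28).
Mar 1, 1878 → Apr 1, 1878: 31 days (March has 31).
Apr 1, 1878 → Apr 11, 1878: 10 days.
Total: 5763 days.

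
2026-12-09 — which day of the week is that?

January 1, 2026 is a Thursday.
Jan 1, 2026 → Feb 1, 2026: 31 days (January has 31).
Feb 1, 2026 → Mar 1, 2026: 28 days (February has 28).
Mar 1, 2026 → Apr 1, 2026: 31 days (March has 31).
Apr 1, 2026 → May 1, 2026: 30 days (April has 30).
May 1, 2026 → Jun 1, 2026: 31 days (May has 31).
Jun 1, 2026 → Jul 1, 2026: 30 days (June has 30).
Jul 1, 2026 → Aug 1, 2026: 31 days (July has 31).
Aug 1, 2026 → Sep 1, 2026: 31 days (August has 31).
Sep 1, 2026 → Oct 1, 2026: 30 days (September has 30).
Oct 1, 2026 → Nov 1, 2026: 31 days (October has 31).
Nov 1, 2026 → Dec 1, 2026: 30 days (November has 30).
Dec 1, 2026 → Dec 9, 2026: 8 days.
Total: 342 days.
342 mod 7 = 6, so Thursday + 6 = Wednesday.

Wednesday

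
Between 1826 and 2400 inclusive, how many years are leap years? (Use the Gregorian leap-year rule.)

Multiples of 4 in [1826,2400]: 144.
Of those, multiples of 100: 6 (not leap unless ÷400).
Multiples of 400: 2.
Leap years = 144 − 6 + 2 = 140.

140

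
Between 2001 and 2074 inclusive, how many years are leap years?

18

Multiples of 4 in [2001,2074]: 18.
Of those, multiples of 100: 0 (not leap unless ÷400).
Multiples of 400: 0.
Leap years = 18 − 0 + 0 = 18.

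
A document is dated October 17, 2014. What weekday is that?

Doomsday rule: the anchor day for the 2000s is Tuesday. For year 14: 14÷12 = 1 r 2, and 2÷4 = 0, so 1+2+0 = 3.
Tuesday + 3 ≡ Friday — that's 2014's doomsday.
In October the doomsday date is Oct 10.
Oct 17 is 7 days after Oct 10; 7 mod 7 = 0, so Friday + 0 = Friday.

Friday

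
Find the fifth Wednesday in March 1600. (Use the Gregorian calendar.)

March 1, 1600 is a Wednesday.
The first Wednesday is therefore March 1 (same day).
The fifth Wednesday is 1 + 4×7 = March 29.

March 29, 1600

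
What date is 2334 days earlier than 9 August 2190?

March 19, 2184

−365 (one year) → Aug 9, 2189 (1969 left).
−365 (one year) → Aug 9, 2188 (1604 left).
−366 (one year; includes Feb 29, 2188) → Aug 9, 2187 (1238 left).
−365 (one year) → Aug 9, 2186 (873 left).
−365 (one year) → Aug 9, 2185 (508 left).
−365 (one year) → Aug 9, 2184 (143 left).
−9 → Jul 31, 2184 (end of Jul, 31 days; 134 left).
−31 → Jun 30, 2184 (end of Jun, 30 days; 103 left).
−30 → May 31, 2184 (end of May, 31 days; 73 left).
−31 → Apr 30, 2184 (end of Apr, 30 days; 42 left).
−30 → Mar 31, 2184 (end of Mar, 31 days; 12 left).
−12 → Mar 19, 2184.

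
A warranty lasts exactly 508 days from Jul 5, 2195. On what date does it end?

+366 (one year; includes Feb 29, 2196) → Jul 5, 2196 (142 left).
Jul has 31 days: +27 → Aug 1, 2196 (115 left).
Aug has 31 days: +31 → Sep 1, 2196 (84 left).
Sep has 30 days: +30 → Oct 1, 2196 (54 left).
Oct has 31 days: +31 → Nov 1, 2196 (23 left).
+23 → Nov 24, 2196.

November 24, 2196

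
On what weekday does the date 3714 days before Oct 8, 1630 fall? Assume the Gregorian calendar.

First find the weekday of Oct 8, 1630. Doomsday rule: the anchor day for the 1600s is Tuesday. For year 30: 30÷12 = 2 r 6, and 6÷4 = 1, so 2+6+1 = 9.
Tuesday + 9 ≡ Thursday — that's 1630's doomsday.
In October the doomsday date is Oct 10.
Oct 8 is 2 days before Oct 10; 2 mod 7 = 2, so Thursday − 2 = Tuesday.
3714 mod 7 = 4, so 3714 days before a Tuesday is Tuesday − 4 = Friday.

Friday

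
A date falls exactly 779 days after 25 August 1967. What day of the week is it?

Sunday

Aug 25, 1967 is a Friday.
779 mod 7 = 2, so 779 days after a Friday is Friday + 2 = Sunday.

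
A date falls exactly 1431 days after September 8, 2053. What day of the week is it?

First find the weekday of Sep 8, 2053. Doomsday rule: the anchor day for the 2000s is Tuesday. For year 53: 53÷12 = 4 r 5, and 5÷4 = 1, so 4+5+1 = 10.
Tuesday + 10 ≡ Friday — that's 2053's doomsday.
In September the doomsday date is Sep 5.
Sep 8 is 3 days after Sep 5; 3 mod 7 = 3, so Friday + 3 = Monday.
1431 mod 7 = 3, so 1431 days after a Monday is Monday + 3 = Thursday.

Thursday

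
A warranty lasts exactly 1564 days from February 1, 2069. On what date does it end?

+365 (one year) → Feb 1, 2070 (1199 left).
+365 (one year) → Feb 1, 2071 (834 left).
+365 (one year) → Feb 1, 2072 (469 left).
+366 (one year; includes Feb 29, 2072) → Feb 1, 2073 (103 left).
Feb has 28 days: +28 → Mar 1, 2073 (75 left).
Mar has 31 days: +31 → Apr 1, 2073 (44 left).
Apr has 30 days: +30 → May 1, 2073 (14 left).
+14 → May 15, 2073.

May 15, 2073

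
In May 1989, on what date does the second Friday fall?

May 12, 1989

May 1, 1989 is a Monday.
The first Friday is therefore May 5 (4 days later).
The second Friday is 5 + 1×7 = May 12.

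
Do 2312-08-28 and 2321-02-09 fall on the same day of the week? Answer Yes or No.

From Aug 28, 2312 to Feb 9, 2321 is 3087 days.
3087 mod 7 = 0, so they are the same weekday.
(Aug 28, 2312 is a Wednesday; Feb 9, 2321 is a Wednesday.)

Yes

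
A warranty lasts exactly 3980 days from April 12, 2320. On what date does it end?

+365 (one year) → Apr 12, 2321 (3615 left).
+365 (one year) → Apr 12, 2322 (3250 left).
+365 (one year) → Apr 12, 2323 (2885 left).
+366 (one year; includes Feb 29, 2324) → Apr 12, 2324 (2519 left).
+365 (one year) → Apr 12, 2325 (2154 left).
+365 (one year) → Apr 12, 2326 (1789 left).
+365 (one year) → Apr 12, 2327 (1424 left).
+366 (one year; includes Feb 29, 2328) → Apr 12, 2328 (1058 left).
+365 (one year) → Apr 12, 2329 (693 left).
+365 (one year) → Apr 12, 2330 (328 left).
Apr has 30 days: +19 → May 1, 2330 (309 left).
May has 31 days: +31 → Jun 1, 2330 (278 left).
Jun has 30 days: +30 → Jul 1, 2330 (248 left).
Jul has 31 days: +31 → Aug 1, 2330 (217 left).
Aug has 31 days: +31 → Sep 1, 2330 (186 left).
Sep has 30 days: +30 → Oct 1, 2330 (156 left).
Oct has 31 days: +31 → Nov 1, 2330 (125 left).
Nov has 30 days: +30 → Dec 1, 2330 (95 left).
Dec has 31 days: +31 → Jan 1, 2331 (64 left).
Jan has 31 days: +31 → Feb 1, 2331 (33 left).
Feb has 28 days: +28 → Mar 1, 2331 (5 left).
+5 → Mar 6, 2331.

March 6, 2331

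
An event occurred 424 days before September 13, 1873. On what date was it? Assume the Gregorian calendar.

−365 (one year) → Sep 13, 1872 (59 left).
−13 → Aug 31, 1872 (end of Aug, 31 days; 46 left).
−31 → Jul 31, 1872 (end of Jul, 31 days; 15 left).
−15 → Jul 16, 1872.

July 16, 1872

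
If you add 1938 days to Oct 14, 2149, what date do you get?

February 3, 2155

+365 (one year) → Oct 14, 2150 (1573 left).
+365 (one year) → Oct 14, 2151 (1208 left).
+366 (one year; includes Feb 29, 2152) → Oct 14, 2152 (842 left).
+365 (one year) → Oct 14, 2153 (477 left).
+365 (one year) → Oct 14, 2154 (112 left).
Oct has 31 days: +18 → Nov 1, 2154 (94 left).
Nov has 30 days: +30 → Dec 1, 2154 (64 left).
Dec has 31 days: +31 → Jan 1, 2155 (33 left).
Jan has 31 days: +31 → Feb 1, 2155 (2 left).
+2 → Feb 3, 2155.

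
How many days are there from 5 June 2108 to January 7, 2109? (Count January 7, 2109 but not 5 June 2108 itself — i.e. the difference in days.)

216

Jun 5, 2108 → Jul 5, 2108: 30 days (June has 30).
Jul 5, 2108 → Aug 5, 2108: 31 days (July has 31).
Aug 5, 2108 → Sep 5, 2108: 31 days (August has 31).
Sep 5, 2108 → Oct 5, 2108: 30 days (September has 30).
Oct 5, 2108 → Nov 5, 2108: 31 days (October has 31).
Nov 5, 2108 → Dec 5, 2108: 30 days (November has 30).
Dec 5, 2108 → Jan 5, 2109: 31 days (December has 31).
Jan 5, 2109 → Jan 7, 2109: 2 days.
Total: 216 days.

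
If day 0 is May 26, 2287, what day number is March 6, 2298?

May 26, 2287 → May 26, 2288: 366 days (Feb 29, 2288 is in that span).
May 26, 2288 → May 26, 2289: 365 days.
May 26, 2289 → May 26, 2290: 365 days.
May 26, 2290 → May 26, 2291: 365 days.
May 26, 2291 → May 26, 2292: 366 days (Feb 29, 2292 is in that span).
May 26, 2292 → May 26, 2293: 365 days.
May 26, 2293 → May 26, 2294: 365 days.
May 26, 2294 → May 26, 2295: 365 days.
May 26, 2295 → May 26, 2296: 366 days (Feb 29, 2296 is in that span).
May 26, 2296 → May 26, 2297: 365 days.
May 26, 2297 → Jun 26, 2297: 31 days (May has 31).
Jun 26, 2297 → Jul 26, 2297: 30 days (June has 30).
Jul 26, 2297 → Aug 26, 2297: 31 days (July has 31).
Aug 26, 2297 → Sep 26, 2297: 31 days (August has 31).
Sep 26, 2297 → Oct 26, 2297: 30 days (September has 30).
Oct 26, 2297 → Nov 26, 2297: 31 days (October has 31).
Nov 26, 2297 → Dec 26, 2297: 30 days (November has 30).
Dec 26, 2297 → Jan 26, 2298: 31 days (December has 31).
Jan 26, 2298 → Feb 26, 2298: 31 days (January has 31).
Feb 26, 2298 → Mar 6, 2298: 8 days.
Total: 3937 days.

3937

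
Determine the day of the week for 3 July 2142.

Doomsday rule: the anchor day for the 2100s is Sunday. For year 42: 42÷12 = 3 r 6, and 6÷4 = 1, so 3+6+1 = 10.
Sunday + 10 ≡ Wednesday — that's 2142's doomsday.
In July the doomsday date is Jul 11.
Jul 3 is 8 days before Jul 11; 8 mod 7 = 1, so Wednesday − 1 = Tuesday.

Tuesday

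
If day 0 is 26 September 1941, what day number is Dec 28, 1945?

1554

Sep 26, 1941 → Sep 26, 1942: 365 days.
Sep 26, 1942 → Sep 26, 1943: 365 days.
Sep 26, 1943 → Sep 26, 1944: 366 days (Feb 29, 1944 is in that span).
Sep 26, 1944 → Sep 26, 1945: 365 days.
Sep 26, 1945 → Oct 26, 1945: 30 days (September has 30).
Oct 26, 1945 → Nov 26, 1945: 31 days (October has 31).
Nov 26, 1945 → Dec 26, 1945: 30 days (November has 30).
Dec 26, 1945 → Dec 28, 1945: 2 days.
Total: 1554 days.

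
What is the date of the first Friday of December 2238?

December 1, 2238 is a Saturday.
The first Friday is therefore December 7 (6 days later).

December 7, 2238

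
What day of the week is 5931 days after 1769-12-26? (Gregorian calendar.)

First find the weekday of Dec 26, 1769. Doomsday rule: the anchor day for the 1700s is Sunday. For year 69: 69÷12 = 5 r 9, and 9÷4 = 2, so 5+9+2 = 16.
Sunday + 16 ≡ Tuesday — that's 1769's doomsday.
In December the doomsday date is Dec 12.
Dec 26 is 14 days after Dec 12; 14 mod 7 = 0, so Tuesday + 0 = Tuesday.
5931 mod 7 = 2, so 5931 days after a Tuesday is Tuesday + 2 = Thursday.

Thursday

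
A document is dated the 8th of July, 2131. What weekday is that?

Sunday

Doomsday rule: the anchor day for the 2100s is Sunday. For year 31: 31÷12 = 2 r 7, and 7÷4 = 1, so 2+7+1 = 10.
Sunday + 10 ≡ Wednesday — that's 2131's doomsday.
In July the doomsday date is Jul 11.
Jul 8 is 3 days before Jul 11; 3 mod 7 = 3, so Wednesday − 3 = Sunday.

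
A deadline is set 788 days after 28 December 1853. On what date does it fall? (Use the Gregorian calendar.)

+365 (one year) → Dec 28, 1854 (423 left).
+365 (one year) → Dec 28, 1855 (58 left).
Dec has 31 days: +4 → Jan 1, 1856 (54 left).
Jan has 31 days: +31 → Feb 1, 1856 (23 left).
+23 → Feb 24, 1856.

February 24, 1856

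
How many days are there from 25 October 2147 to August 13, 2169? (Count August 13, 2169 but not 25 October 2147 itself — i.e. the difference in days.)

7963

Oct 25, 2147 → Oct 25, 2148: 366 days (Feb 29, 2148 is in that span).
Oct 25, 2148 → Oct 25, 2149: 365 days.
Oct 25, 2149 → Oct 25, 2150: 365 days.
Oct 25, 2150 → Oct 25, 2151: 365 days.
Oct 25, 2151 → Oct 25, 2152: 366 days (Feb 29, 2152 is in that span).
Oct 25, 2152 → Oct 25, 2153: 365 days.
Oct 25, 2153 → Oct 25, 2154: 365 days.
Oct 25, 2154 → Oct 25, 2155: 365 days.
Oct 25, 2155 → Oct 25, 2156: 366 days (Feb 29, 2156 is in that span).
Oct 25, 2156 → Oct 25, 2157: 365 days.
Oct 25, 2157 → Oct 25, 2158: 365 days.
Oct 25, 2158 → Oct 25, 2159: 365 days.
Oct 25, 2159 → Oct 25, 2160: 366 days (Feb 29, 2160 is in that span).
Oct 25, 2160 → Oct 25, 2161: 365 days.
Oct 25, 2161 → Oct 25, 2162: 365 days.
Oct 25, 2162 → Oct 25, 2163: 365 days.
Oct 25, 2163 → Oct 25, 2164: 366 days (Feb 29, 2164 is in that span).
Oct 25, 2164 → Oct 25, 2165: 365 days.
Oct 25, 2165 → Oct 25, 2166: 365 days.
Oct 25, 2166 → Oct 25, 2167: 365 days.
Oct 25, 2167 → Oct 25, 2168: 366 days (Feb 29, 2168 is in that span).
Oct 25, 2168 → Nov 25, 2168: 31 days (October has 31).
Nov 25, 2168 → Dec 25, 2168: 30 days (November has 30).
Dec 25, 2168 → Jan 25, 2169: 31 days (December has 31).
Jan 25, 2169 → Feb 25, 2169: 31 days (January has 31).
Feb 25, 2169 → Mar 25, 2169: 28 days (February has 28).
Mar 25, 2169 → Apr 25, 2169: 31 days (March has 31).
Apr 25, 2169 → May 25, 2169: 30 days (April has 30).
May 25, 2169 → Jun 25, 2169: 31 days (May has 31).
Jun 25, 2169 → Jul 25, 2169: 30 days (June has 30).
Jul 25, 2169 → Aug 13, 2169: 19 days.
Total: 7963 days.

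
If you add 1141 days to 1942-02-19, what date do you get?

+365 (one year) → Feb 19, 1943 (776 left).
+365 (one year) → Feb 19, 1944 (411 left).
+366 (one year; includes Feb 29, 1944) → Feb 19, 1945 (45 left).
Feb has 28 days: +10 → Mar 1, 1945 (35 left).
Mar has 31 days: +31 → Apr 1, 1945 (4 left).
+4 → Apr 5, 1945.

April 5, 1945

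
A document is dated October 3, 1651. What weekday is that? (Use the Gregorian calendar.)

Tuesday

Doomsday rule: the anchor day for the 1600s is Tuesday. For year 51: 51÷12 = 4 r 3, and 3÷4 = 0, so 4+3+0 = 7.
Tuesday + 7 ≡ Tuesday — that's 1651's doomsday.
In October the doomsday date is Oct 10.
Oct 3 is 7 days before Oct 10; 7 mod 7 = 0, so Tuesday − 0 = Tuesday.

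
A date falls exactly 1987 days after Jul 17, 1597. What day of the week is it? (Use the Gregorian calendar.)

Wednesday

First find the weekday of Jul 17, 1597. Doomsday rule: the anchor day for the 1500s is Wednesday. For year 97: 97÷12 = 8 r 1, and 1÷4 = 0, so 8+1+0 = 9.
Wednesday + 9 ≡ Friday — that's 1597's doomsday.
In July the doomsday date is Jul 11.
Jul 17 is 6 days after Jul 11; 6 mod 7 = 6, so Friday + 6 = Thursday.
1987 mod 7 = 6, so 1987 days after a Thursday is Thursday + 6 = Wednesday.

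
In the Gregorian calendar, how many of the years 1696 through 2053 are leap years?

87

Multiples of 4 in [1696,2053]: 90.
Of those, multiples of 100: 4 (not leap unless ÷400).
Multiples of 400: 1.
Leap years = 90 − 4 + 1 = 87.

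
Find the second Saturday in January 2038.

January 9, 2038

January 1, 2038 is a Friday.
The first Saturday is therefore January 2 (1 days later).
The second Saturday is 2 + 1×7 = January 9.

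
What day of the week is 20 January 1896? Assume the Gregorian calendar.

Monday

Doomsday rule: the anchor day for the 1800s is Friday. For year 96: 96÷12 = 8 r 0, and 0÷4 = 0, so 8+0+0 = 8.
Friday + 8 ≡ Saturday — that's 1896's doomsday.
In January the doomsday date is Jan 4 (1896 is a leap year (divisible by 4)).
Jan 20 is 16 days after Jan 4; 16 mod 7 = 2, so Saturday + 2 = Monday.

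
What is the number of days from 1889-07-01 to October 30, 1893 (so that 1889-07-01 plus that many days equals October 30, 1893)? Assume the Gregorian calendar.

1582

Jul 1, 1889 → Jul 1, 1890: 365 days.
Jul 1, 1890 → Jul 1, 1891: 365 days.
Jul 1, 1891 → Jul 1, 1892: 366 days (Feb 29, 1892 is in that span).
Jul 1, 1892 → Jul 1, 1893: 365 days.
Jul 1, 1893 → Aug 1, 1893: 31 days (July has 31).
Aug 1, 1893 → Sep 1, 1893: 31 days (August has 31).
Sep 1, 1893 → Oct 1, 1893: 30 days (September has 30).
Oct 1, 1893 → Oct 30, 1893: 29 days.
Total: 1582 days.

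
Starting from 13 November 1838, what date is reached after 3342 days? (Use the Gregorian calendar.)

+365 (one year) → Nov 13, 1839 (2977 left).
+366 (one year; includes Feb 29, 1840) → Nov 13, 1840 (2611 left).
+365 (one year) → Nov 13, 1841 (2246 left).
+365 (one year) → Nov 13, 1842 (1881 left).
+365 (one year) → Nov 13, 1843 (1516 left).
+366 (one year; includes Feb 29, 1844) → Nov 13, 1844 (1150 left).
+365 (one year) → Nov 13, 1845 (785 left).
+365 (one year) → Nov 13, 1846 (420 left).
+365 (one year) → Nov 13, 1847 (55 left).
Nov has 30 days: +18 → Dec 1, 1847 (37 left).
Dec has 31 days: +31 → Jan 1, 1848 (6 left).
+6 → Jan 7, 1848.

January 7, 1848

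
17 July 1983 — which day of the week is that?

January 1, 1983 is a Saturday.
Jan 1, 1983 → Feb 1, 1983: 31 days (January has 31).
Feb 1, 1983 → Mar 1, 1983: 28 days (February has 28).
Mar 1, 1983 → Apr 1, 1983: 31 days (March has 31).
Apr 1, 1983 → May 1, 1983: 30 days (April has 30).
May 1, 1983 → Jun 1, 1983: 31 days (May has 31).
Jun 1, 1983 → Jul 1, 1983: 30 days (June has 30).
Jul 1, 1983 → Jul 17, 1983: 16 days.
Total: 197 days.
197 mod 7 = 1, so Saturday + 1 = Sunday.

Sunday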